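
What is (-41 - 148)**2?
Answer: 35721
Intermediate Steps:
(-41 - 148)**2 = (-189)**2 = 35721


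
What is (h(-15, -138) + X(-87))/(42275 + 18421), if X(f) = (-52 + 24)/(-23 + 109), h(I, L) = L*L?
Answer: 409439/1304964 ≈ 0.31376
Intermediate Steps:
h(I, L) = L²
X(f) = -14/43 (X(f) = -28/86 = -28*1/86 = -14/43)
(h(-15, -138) + X(-87))/(42275 + 18421) = ((-138)² - 14/43)/(42275 + 18421) = (19044 - 14/43)/60696 = (818878/43)*(1/60696) = 409439/1304964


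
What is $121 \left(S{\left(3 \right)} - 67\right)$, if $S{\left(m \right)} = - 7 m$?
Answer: $-10648$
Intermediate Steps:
$121 \left(S{\left(3 \right)} - 67\right) = 121 \left(\left(-7\right) 3 - 67\right) = 121 \left(-21 - 67\right) = 121 \left(-88\right) = -10648$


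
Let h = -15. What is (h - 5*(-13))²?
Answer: 2500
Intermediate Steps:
(h - 5*(-13))² = (-15 - 5*(-13))² = (-15 + 65)² = 50² = 2500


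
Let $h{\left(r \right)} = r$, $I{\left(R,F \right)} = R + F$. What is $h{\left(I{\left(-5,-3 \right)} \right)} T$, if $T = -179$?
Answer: $1432$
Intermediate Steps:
$I{\left(R,F \right)} = F + R$
$h{\left(I{\left(-5,-3 \right)} \right)} T = \left(-3 - 5\right) \left(-179\right) = \left(-8\right) \left(-179\right) = 1432$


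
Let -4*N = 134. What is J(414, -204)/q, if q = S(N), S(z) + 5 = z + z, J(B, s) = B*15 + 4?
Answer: -3107/36 ≈ -86.306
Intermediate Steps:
N = -67/2 (N = -¼*134 = -67/2 ≈ -33.500)
J(B, s) = 4 + 15*B (J(B, s) = 15*B + 4 = 4 + 15*B)
S(z) = -5 + 2*z (S(z) = -5 + (z + z) = -5 + 2*z)
q = -72 (q = -5 + 2*(-67/2) = -5 - 67 = -72)
J(414, -204)/q = (4 + 15*414)/(-72) = (4 + 6210)*(-1/72) = 6214*(-1/72) = -3107/36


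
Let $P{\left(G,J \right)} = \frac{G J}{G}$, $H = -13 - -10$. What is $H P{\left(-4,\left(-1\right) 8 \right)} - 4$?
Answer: $20$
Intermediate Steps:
$H = -3$ ($H = -13 + 10 = -3$)
$P{\left(G,J \right)} = J$
$H P{\left(-4,\left(-1\right) 8 \right)} - 4 = - 3 \left(\left(-1\right) 8\right) - 4 = \left(-3\right) \left(-8\right) - 4 = 24 - 4 = 20$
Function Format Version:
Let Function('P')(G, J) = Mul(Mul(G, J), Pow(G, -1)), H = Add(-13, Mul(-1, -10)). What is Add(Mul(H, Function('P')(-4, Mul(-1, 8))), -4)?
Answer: 20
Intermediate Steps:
H = -3 (H = Add(-13, 10) = -3)
Function('P')(G, J) = J
Add(Mul(H, Function('P')(-4, Mul(-1, 8))), -4) = Add(Mul(-3, Mul(-1, 8)), -4) = Add(Mul(-3, -8), -4) = Add(24, -4) = 20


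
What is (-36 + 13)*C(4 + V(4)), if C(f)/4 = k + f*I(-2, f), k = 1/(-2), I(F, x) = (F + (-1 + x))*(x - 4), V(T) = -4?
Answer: 46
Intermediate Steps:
I(F, x) = (-4 + x)*(-1 + F + x) (I(F, x) = (-1 + F + x)*(-4 + x) = (-4 + x)*(-1 + F + x))
k = -½ ≈ -0.50000
C(f) = -2 + 4*f*(12 + f² - 7*f) (C(f) = 4*(-½ + f*(4 + f² - 5*f - 4*(-2) - 2*f)) = 4*(-½ + f*(4 + f² - 5*f + 8 - 2*f)) = 4*(-½ + f*(12 + f² - 7*f)) = -2 + 4*f*(12 + f² - 7*f))
(-36 + 13)*C(4 + V(4)) = (-36 + 13)*(-2 + 4*(4 - 4)*(12 + (4 - 4)² - 7*(4 - 4))) = -23*(-2 + 4*0*(12 + 0² - 7*0)) = -23*(-2 + 4*0*(12 + 0 + 0)) = -23*(-2 + 4*0*12) = -23*(-2 + 0) = -23*(-2) = 46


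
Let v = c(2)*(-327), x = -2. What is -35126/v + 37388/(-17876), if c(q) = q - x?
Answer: 664001/26814 ≈ 24.763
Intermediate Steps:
c(q) = 2 + q (c(q) = q - 1*(-2) = q + 2 = 2 + q)
v = -1308 (v = (2 + 2)*(-327) = 4*(-327) = -1308)
-35126/v + 37388/(-17876) = -35126/(-1308) + 37388/(-17876) = -35126*(-1/1308) + 37388*(-1/17876) = 17563/654 - 9347/4469 = 664001/26814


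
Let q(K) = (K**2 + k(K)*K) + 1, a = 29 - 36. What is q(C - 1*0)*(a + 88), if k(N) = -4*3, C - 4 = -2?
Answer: -1539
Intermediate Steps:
a = -7
C = 2 (C = 4 - 2 = 2)
k(N) = -12
q(K) = 1 + K**2 - 12*K (q(K) = (K**2 - 12*K) + 1 = 1 + K**2 - 12*K)
q(C - 1*0)*(a + 88) = (1 + (2 - 1*0)**2 - 12*(2 - 1*0))*(-7 + 88) = (1 + (2 + 0)**2 - 12*(2 + 0))*81 = (1 + 2**2 - 12*2)*81 = (1 + 4 - 24)*81 = -19*81 = -1539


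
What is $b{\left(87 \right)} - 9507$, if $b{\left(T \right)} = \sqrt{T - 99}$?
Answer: $-9507 + 2 i \sqrt{3} \approx -9507.0 + 3.4641 i$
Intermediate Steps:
$b{\left(T \right)} = \sqrt{-99 + T}$
$b{\left(87 \right)} - 9507 = \sqrt{-99 + 87} - 9507 = \sqrt{-12} - 9507 = 2 i \sqrt{3} - 9507 = -9507 + 2 i \sqrt{3}$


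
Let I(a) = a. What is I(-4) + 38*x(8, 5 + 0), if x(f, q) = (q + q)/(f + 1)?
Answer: 344/9 ≈ 38.222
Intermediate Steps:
x(f, q) = 2*q/(1 + f) (x(f, q) = (2*q)/(1 + f) = 2*q/(1 + f))
I(-4) + 38*x(8, 5 + 0) = -4 + 38*(2*(5 + 0)/(1 + 8)) = -4 + 38*(2*5/9) = -4 + 38*(2*5*(1/9)) = -4 + 38*(10/9) = -4 + 380/9 = 344/9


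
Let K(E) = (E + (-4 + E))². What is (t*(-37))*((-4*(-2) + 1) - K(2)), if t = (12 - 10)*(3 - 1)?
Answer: -1332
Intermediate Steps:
t = 4 (t = 2*2 = 4)
K(E) = (-4 + 2*E)²
(t*(-37))*((-4*(-2) + 1) - K(2)) = (4*(-37))*((-4*(-2) + 1) - 4*(-2 + 2)²) = -148*((8 + 1) - 4*0²) = -148*(9 - 4*0) = -148*(9 - 1*0) = -148*(9 + 0) = -148*9 = -1332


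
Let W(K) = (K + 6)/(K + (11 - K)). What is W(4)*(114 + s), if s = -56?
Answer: 580/11 ≈ 52.727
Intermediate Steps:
W(K) = 6/11 + K/11 (W(K) = (6 + K)/11 = (6 + K)*(1/11) = 6/11 + K/11)
W(4)*(114 + s) = (6/11 + (1/11)*4)*(114 - 56) = (6/11 + 4/11)*58 = (10/11)*58 = 580/11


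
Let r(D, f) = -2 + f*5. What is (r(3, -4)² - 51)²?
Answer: 187489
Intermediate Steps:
r(D, f) = -2 + 5*f
(r(3, -4)² - 51)² = ((-2 + 5*(-4))² - 51)² = ((-2 - 20)² - 51)² = ((-22)² - 51)² = (484 - 51)² = 433² = 187489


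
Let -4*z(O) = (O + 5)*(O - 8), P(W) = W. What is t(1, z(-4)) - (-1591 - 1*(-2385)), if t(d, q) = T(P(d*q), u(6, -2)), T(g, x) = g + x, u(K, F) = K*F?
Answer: -803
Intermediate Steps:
u(K, F) = F*K
z(O) = -(-8 + O)*(5 + O)/4 (z(O) = -(O + 5)*(O - 8)/4 = -(5 + O)*(-8 + O)/4 = -(-8 + O)*(5 + O)/4)
t(d, q) = -12 + d*q (t(d, q) = d*q - 2*6 = d*q - 12 = -12 + d*q)
t(1, z(-4)) - (-1591 - 1*(-2385)) = (-12 + 1*(10 - 1/4*(-4)**2 + (3/4)*(-4))) - (-1591 - 1*(-2385)) = (-12 + 1*(10 - 1/4*16 - 3)) - (-1591 + 2385) = (-12 + 1*(10 - 4 - 3)) - 1*794 = (-12 + 1*3) - 794 = (-12 + 3) - 794 = -9 - 794 = -803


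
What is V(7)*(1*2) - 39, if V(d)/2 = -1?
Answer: -43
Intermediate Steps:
V(d) = -2 (V(d) = 2*(-1) = -2)
V(7)*(1*2) - 39 = -2*2 - 39 = -4 - 39 = -43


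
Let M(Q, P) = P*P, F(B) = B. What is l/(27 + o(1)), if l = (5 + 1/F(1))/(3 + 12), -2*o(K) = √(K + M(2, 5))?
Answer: 108/7225 + 2*√26/7225 ≈ 0.016360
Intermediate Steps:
M(Q, P) = P²
o(K) = -√(25 + K)/2 (o(K) = -√(K + 5²)/2 = -√(K + 25)/2 = -√(25 + K)/2)
l = ⅖ (l = (5 + 1/1)/(3 + 12) = (5 + 1)/15 = 6*(1/15) = ⅖ ≈ 0.40000)
l/(27 + o(1)) = (⅖)/(27 - √(25 + 1)/2) = (⅖)/(27 - √26/2) = 2/(5*(27 - √26/2))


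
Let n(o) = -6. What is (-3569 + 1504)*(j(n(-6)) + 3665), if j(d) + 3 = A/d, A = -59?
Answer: -45494015/6 ≈ -7.5823e+6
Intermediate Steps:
j(d) = -3 - 59/d
(-3569 + 1504)*(j(n(-6)) + 3665) = (-3569 + 1504)*((-3 - 59/(-6)) + 3665) = -2065*((-3 - 59*(-1/6)) + 3665) = -2065*((-3 + 59/6) + 3665) = -2065*(41/6 + 3665) = -2065*22031/6 = -45494015/6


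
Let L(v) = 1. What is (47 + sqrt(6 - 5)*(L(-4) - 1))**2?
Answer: 2209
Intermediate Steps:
(47 + sqrt(6 - 5)*(L(-4) - 1))**2 = (47 + sqrt(6 - 5)*(1 - 1))**2 = (47 + sqrt(1)*0)**2 = (47 + 1*0)**2 = (47 + 0)**2 = 47**2 = 2209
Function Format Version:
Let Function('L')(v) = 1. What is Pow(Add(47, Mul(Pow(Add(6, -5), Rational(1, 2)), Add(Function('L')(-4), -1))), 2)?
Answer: 2209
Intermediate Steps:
Pow(Add(47, Mul(Pow(Add(6, -5), Rational(1, 2)), Add(Function('L')(-4), -1))), 2) = Pow(Add(47, Mul(Pow(Add(6, -5), Rational(1, 2)), Add(1, -1))), 2) = Pow(Add(47, Mul(Pow(1, Rational(1, 2)), 0)), 2) = Pow(Add(47, Mul(1, 0)), 2) = Pow(Add(47, 0), 2) = Pow(47, 2) = 2209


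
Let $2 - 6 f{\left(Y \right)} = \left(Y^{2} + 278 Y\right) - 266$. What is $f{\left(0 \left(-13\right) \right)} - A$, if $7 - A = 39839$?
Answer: $\frac{119630}{3} \approx 39877.0$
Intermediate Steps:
$A = -39832$ ($A = 7 - 39839 = -39832$)
$f{\left(Y \right)} = \frac{134}{3} - \frac{139 Y}{3} - \frac{Y^{2}}{6}$ ($f{\left(Y \right)} = \frac{1}{3} - \frac{\left(Y^{2} + 278 Y\right) - 266}{6} = \frac{1}{3} - \frac{-266 + Y^{2} + 278 Y}{6} = \frac{1}{3} - \left(- \frac{133}{3} + \frac{Y^{2}}{6} + \frac{139 Y}{3}\right) = \frac{134}{3} - \frac{139 Y}{3} - \frac{Y^{2}}{6}$)
$f{\left(0 \left(-13\right) \right)} - A = \left(\frac{134}{3} - \frac{139 \cdot 0 \left(-13\right)}{3} - \frac{\left(0 \left(-13\right)\right)^{2}}{6}\right) - -39832 = \left(\frac{134}{3} - 0 - \frac{0^{2}}{6}\right) + 39832 = \left(\frac{134}{3} + 0 - 0\right) + 39832 = \left(\frac{134}{3} + 0 + 0\right) + 39832 = \frac{134}{3} + 39832 = \frac{119630}{3}$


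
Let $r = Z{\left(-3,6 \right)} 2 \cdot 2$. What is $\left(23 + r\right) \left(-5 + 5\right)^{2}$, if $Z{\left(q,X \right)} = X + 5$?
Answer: $0$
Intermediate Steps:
$Z{\left(q,X \right)} = 5 + X$
$r = 44$ ($r = \left(5 + 6\right) 2 \cdot 2 = 11 \cdot 2 \cdot 2 = 22 \cdot 2 = 44$)
$\left(23 + r\right) \left(-5 + 5\right)^{2} = \left(23 + 44\right) \left(-5 + 5\right)^{2} = 67 \cdot 0^{2} = 67 \cdot 0 = 0$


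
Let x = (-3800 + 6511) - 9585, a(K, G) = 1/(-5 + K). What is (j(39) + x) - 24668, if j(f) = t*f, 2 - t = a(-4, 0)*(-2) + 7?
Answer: -95237/3 ≈ -31746.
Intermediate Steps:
t = -47/9 (t = 2 - (-2/(-5 - 4) + 7) = 2 - (-2/(-9) + 7) = 2 - (-⅑*(-2) + 7) = 2 - (2/9 + 7) = 2 - 1*65/9 = 2 - 65/9 = -47/9 ≈ -5.2222)
x = -6874 (x = 2711 - 9585 = -6874)
j(f) = -47*f/9
(j(39) + x) - 24668 = (-47/9*39 - 6874) - 24668 = (-611/3 - 6874) - 24668 = -21233/3 - 24668 = -95237/3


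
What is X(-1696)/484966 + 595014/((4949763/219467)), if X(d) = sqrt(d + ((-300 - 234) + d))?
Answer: 6218377978/235703 + I*sqrt(3926)/484966 ≈ 26382.0 + 0.0001292*I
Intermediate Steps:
X(d) = sqrt(-534 + 2*d) (X(d) = sqrt(d + (-534 + d)) = sqrt(-534 + 2*d))
X(-1696)/484966 + 595014/((4949763/219467)) = sqrt(-534 + 2*(-1696))/484966 + 595014/((4949763/219467)) = sqrt(-534 - 3392)*(1/484966) + 595014/((4949763*(1/219467))) = sqrt(-3926)*(1/484966) + 595014/(4949763/219467) = (I*sqrt(3926))*(1/484966) + 595014*(219467/4949763) = I*sqrt(3926)/484966 + 6218377978/235703 = 6218377978/235703 + I*sqrt(3926)/484966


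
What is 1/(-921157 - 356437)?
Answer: -1/1277594 ≈ -7.8272e-7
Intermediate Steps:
1/(-921157 - 356437) = 1/(-1277594) = -1/1277594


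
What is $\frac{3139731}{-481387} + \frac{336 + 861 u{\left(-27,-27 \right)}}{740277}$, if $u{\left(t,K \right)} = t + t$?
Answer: $- \frac{782163502211}{118786574733} \approx -6.5846$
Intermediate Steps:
$u{\left(t,K \right)} = 2 t$
$\frac{3139731}{-481387} + \frac{336 + 861 u{\left(-27,-27 \right)}}{740277} = \frac{3139731}{-481387} + \frac{336 + 861 \cdot 2 \left(-27\right)}{740277} = 3139731 \left(- \frac{1}{481387}\right) + \left(336 + 861 \left(-54\right)\right) \frac{1}{740277} = - \frac{3139731}{481387} + \left(336 - 46494\right) \frac{1}{740277} = - \frac{3139731}{481387} - \frac{15386}{246759} = - \frac{782163502211}{118786574733}$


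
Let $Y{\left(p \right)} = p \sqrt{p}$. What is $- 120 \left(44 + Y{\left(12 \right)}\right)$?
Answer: $-5280 - 2880 \sqrt{3} \approx -10268.0$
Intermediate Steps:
$Y{\left(p \right)} = p^{\frac{3}{2}}$
$- 120 \left(44 + Y{\left(12 \right)}\right) = - 120 \left(44 + 12^{\frac{3}{2}}\right) = - 120 \left(44 + 24 \sqrt{3}\right) = -5280 - 2880 \sqrt{3}$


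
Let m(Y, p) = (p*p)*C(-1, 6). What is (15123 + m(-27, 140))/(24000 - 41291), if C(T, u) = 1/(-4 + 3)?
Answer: 4477/17291 ≈ 0.25892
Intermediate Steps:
C(T, u) = -1 (C(T, u) = 1/(-1) = -1)
m(Y, p) = -p² (m(Y, p) = (p*p)*(-1) = p²*(-1) = -p²)
(15123 + m(-27, 140))/(24000 - 41291) = (15123 - 1*140²)/(24000 - 41291) = (15123 - 1*19600)/(-17291) = (15123 - 19600)*(-1/17291) = -4477*(-1/17291) = 4477/17291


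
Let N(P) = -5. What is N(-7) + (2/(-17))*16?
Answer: -117/17 ≈ -6.8824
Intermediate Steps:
N(-7) + (2/(-17))*16 = -5 + (2/(-17))*16 = -5 + (2*(-1/17))*16 = -5 - 2/17*16 = -5 - 32/17 = -117/17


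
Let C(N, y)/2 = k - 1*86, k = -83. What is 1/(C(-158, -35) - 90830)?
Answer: -1/91168 ≈ -1.0969e-5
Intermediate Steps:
C(N, y) = -338 (C(N, y) = 2*(-83 - 1*86) = 2*(-83 - 86) = 2*(-169) = -338)
1/(C(-158, -35) - 90830) = 1/(-338 - 90830) = 1/(-91168) = -1/91168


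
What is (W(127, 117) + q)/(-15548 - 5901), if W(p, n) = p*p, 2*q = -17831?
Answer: -14427/42898 ≈ -0.33631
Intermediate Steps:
q = -17831/2 (q = (½)*(-17831) = -17831/2 ≈ -8915.5)
W(p, n) = p²
(W(127, 117) + q)/(-15548 - 5901) = (127² - 17831/2)/(-15548 - 5901) = (16129 - 17831/2)/(-21449) = (14427/2)*(-1/21449) = -14427/42898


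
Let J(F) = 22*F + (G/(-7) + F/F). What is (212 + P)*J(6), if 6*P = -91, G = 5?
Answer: 546803/21 ≈ 26038.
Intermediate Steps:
P = -91/6 (P = (1/6)*(-91) = -91/6 ≈ -15.167)
J(F) = 2/7 + 22*F (J(F) = 22*F + (5/(-7) + F/F) = 22*F + (5*(-1/7) + 1) = 22*F + (-5/7 + 1) = 22*F + 2/7 = 2/7 + 22*F)
(212 + P)*J(6) = (212 - 91/6)*(2/7 + 22*6) = 1181*(2/7 + 132)/6 = (1181/6)*(926/7) = 546803/21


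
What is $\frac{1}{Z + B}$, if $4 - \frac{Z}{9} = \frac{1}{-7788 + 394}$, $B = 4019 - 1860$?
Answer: $\frac{7394}{16229839} \approx 0.00045558$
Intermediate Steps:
$B = 2159$ ($B = 4019 - 1860 = 2159$)
$Z = \frac{266193}{7394}$ ($Z = 36 - \frac{9}{-7788 + 394} = 36 - \frac{9}{-7394} = 36 - - \frac{9}{7394} = 36 + \frac{9}{7394} = \frac{266193}{7394} \approx 36.001$)
$\frac{1}{Z + B} = \frac{1}{\frac{266193}{7394} + 2159} = \frac{1}{\frac{16229839}{7394}} = \frac{7394}{16229839}$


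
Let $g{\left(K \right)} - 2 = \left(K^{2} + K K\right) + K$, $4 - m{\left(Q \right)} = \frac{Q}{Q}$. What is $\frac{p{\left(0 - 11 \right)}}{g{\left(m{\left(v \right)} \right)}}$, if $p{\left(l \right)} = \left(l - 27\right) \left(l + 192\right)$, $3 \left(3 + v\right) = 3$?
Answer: $- \frac{6878}{23} \approx -299.04$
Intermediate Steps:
$v = -2$ ($v = -3 + \frac{1}{3} \cdot 3 = -3 + 1 = -2$)
$m{\left(Q \right)} = 3$ ($m{\left(Q \right)} = 4 - \frac{Q}{Q} = 4 - 1 = 3$)
$p{\left(l \right)} = \left(-27 + l\right) \left(192 + l\right)$
$g{\left(K \right)} = 2 + K + 2 K^{2}$ ($g{\left(K \right)} = 2 + \left(\left(K^{2} + K K\right) + K\right) = 2 + \left(\left(K^{2} + K^{2}\right) + K\right) = 2 + \left(2 K^{2} + K\right) = 2 + \left(K + 2 K^{2}\right) = 2 + K + 2 K^{2}$)
$\frac{p{\left(0 - 11 \right)}}{g{\left(m{\left(v \right)} \right)}} = \frac{-5184 + \left(0 - 11\right)^{2} + 165 \left(0 - 11\right)}{2 + 3 + 2 \cdot 3^{2}} = \frac{-5184 + \left(-11\right)^{2} + 165 \left(-11\right)}{2 + 3 + 2 \cdot 9} = \frac{-5184 + 121 - 1815}{2 + 3 + 18} = - \frac{6878}{23}$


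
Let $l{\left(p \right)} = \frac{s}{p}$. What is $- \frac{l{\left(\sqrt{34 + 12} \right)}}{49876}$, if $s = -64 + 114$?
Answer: $- \frac{25 \sqrt{46}}{1147148} \approx -0.00014781$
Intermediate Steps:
$s = 50$
$l{\left(p \right)} = \frac{50}{p}$
$- \frac{l{\left(\sqrt{34 + 12} \right)}}{49876} = - \frac{50 \frac{1}{\sqrt{34 + 12}}}{49876} = - \frac{50 \frac{1}{\sqrt{46}}}{49876} = - \frac{50 \frac{\sqrt{46}}{46}}{49876} = - \frac{\frac{25}{23} \sqrt{46}}{49876} = - \frac{25 \sqrt{46}}{1147148}$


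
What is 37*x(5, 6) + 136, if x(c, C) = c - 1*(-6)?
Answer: 543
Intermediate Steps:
x(c, C) = 6 + c (x(c, C) = c + 6 = 6 + c)
37*x(5, 6) + 136 = 37*(6 + 5) + 136 = 37*11 + 136 = 407 + 136 = 543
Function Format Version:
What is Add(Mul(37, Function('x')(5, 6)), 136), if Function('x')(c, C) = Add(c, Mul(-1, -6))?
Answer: 543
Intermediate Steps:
Function('x')(c, C) = Add(6, c) (Function('x')(c, C) = Add(c, 6) = Add(6, c))
Add(Mul(37, Function('x')(5, 6)), 136) = Add(Mul(37, Add(6, 5)), 136) = Add(Mul(37, 11), 136) = Add(407, 136) = 543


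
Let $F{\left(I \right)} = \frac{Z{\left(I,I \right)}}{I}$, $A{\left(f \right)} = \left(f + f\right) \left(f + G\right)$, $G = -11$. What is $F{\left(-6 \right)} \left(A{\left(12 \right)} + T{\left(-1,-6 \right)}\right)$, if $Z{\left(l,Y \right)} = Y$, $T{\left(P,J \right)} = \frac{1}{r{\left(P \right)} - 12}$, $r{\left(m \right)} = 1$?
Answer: $\frac{263}{11} \approx 23.909$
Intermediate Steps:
$T{\left(P,J \right)} = - \frac{1}{11}$ ($T{\left(P,J \right)} = \frac{1}{1 - 12} = \frac{1}{-11} = - \frac{1}{11}$)
$A{\left(f \right)} = 2 f \left(-11 + f\right)$ ($A{\left(f \right)} = \left(f + f\right) \left(f - 11\right) = 2 f \left(-11 + f\right)$)
$F{\left(I \right)} = 1$ ($F{\left(I \right)} = \frac{I}{I} = 1$)
$F{\left(-6 \right)} \left(A{\left(12 \right)} + T{\left(-1,-6 \right)}\right) = 1 \left(2 \cdot 12 \left(-11 + 12\right) - \frac{1}{11}\right) = 1 \left(2 \cdot 12 \cdot 1 - \frac{1}{11}\right) = 1 \left(24 - \frac{1}{11}\right) = 1 \cdot \frac{263}{11} = \frac{263}{11}$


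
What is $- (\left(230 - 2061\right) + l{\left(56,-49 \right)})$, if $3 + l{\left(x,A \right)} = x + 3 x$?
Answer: $1610$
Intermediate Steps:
$l{\left(x,A \right)} = -3 + 4 x$ ($l{\left(x,A \right)} = -3 + \left(x + 3 x\right) = -3 + 4 x$)
$- (\left(230 - 2061\right) + l{\left(56,-49 \right)}) = - (\left(230 - 2061\right) + \left(-3 + 4 \cdot 56\right)) = - (-1831 + \left(-3 + 224\right)) = - (-1831 + 221) = \left(-1\right) \left(-1610\right) = 1610$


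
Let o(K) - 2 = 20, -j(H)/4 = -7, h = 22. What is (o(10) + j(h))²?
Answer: 2500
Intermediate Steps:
j(H) = 28 (j(H) = -4*(-7) = 28)
o(K) = 22 (o(K) = 2 + 20 = 22)
(o(10) + j(h))² = (22 + 28)² = 50² = 2500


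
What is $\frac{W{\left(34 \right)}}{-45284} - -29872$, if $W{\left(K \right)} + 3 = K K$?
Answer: $\frac{1352722495}{45284} \approx 29872.0$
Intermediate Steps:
$W{\left(K \right)} = -3 + K^{2}$ ($W{\left(K \right)} = -3 + K K = -3 + K^{2}$)
$\frac{W{\left(34 \right)}}{-45284} - -29872 = \frac{-3 + 34^{2}}{-45284} - -29872 = \left(-3 + 1156\right) \left(- \frac{1}{45284}\right) + 29872 = 1153 \left(- \frac{1}{45284}\right) + 29872 = - \frac{1153}{45284} + 29872 = \frac{1352722495}{45284}$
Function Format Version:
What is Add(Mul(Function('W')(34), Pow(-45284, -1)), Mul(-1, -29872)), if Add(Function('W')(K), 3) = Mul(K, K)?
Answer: Rational(1352722495, 45284) ≈ 29872.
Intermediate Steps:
Function('W')(K) = Add(-3, Pow(K, 2)) (Function('W')(K) = Add(-3, Mul(K, K)) = Add(-3, Pow(K, 2)))
Add(Mul(Function('W')(34), Pow(-45284, -1)), Mul(-1, -29872)) = Add(Mul(Add(-3, Pow(34, 2)), Pow(-45284, -1)), Mul(-1, -29872)) = Add(Mul(Add(-3, 1156), Rational(-1, 45284)), 29872) = Add(Mul(1153, Rational(-1, 45284)), 29872) = Add(Rational(-1153, 45284), 29872) = Rational(1352722495, 45284)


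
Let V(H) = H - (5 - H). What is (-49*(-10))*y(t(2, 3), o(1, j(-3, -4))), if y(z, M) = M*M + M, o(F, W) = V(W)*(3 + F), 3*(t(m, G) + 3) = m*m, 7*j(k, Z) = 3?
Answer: 126440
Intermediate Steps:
j(k, Z) = 3/7 (j(k, Z) = (⅐)*3 = 3/7)
t(m, G) = -3 + m²/3 (t(m, G) = -3 + (m*m)/3 = -3 + m²/3)
V(H) = -5 + 2*H (V(H) = H + (-5 + H) = -5 + 2*H)
o(F, W) = (-5 + 2*W)*(3 + F)
y(z, M) = M + M² (y(z, M) = M² + M = M + M²)
(-49*(-10))*y(t(2, 3), o(1, j(-3, -4))) = (-49*(-10))*(((-5 + 2*(3/7))*(3 + 1))*(1 + (-5 + 2*(3/7))*(3 + 1))) = 490*(((-5 + 6/7)*4)*(1 + (-5 + 6/7)*4)) = 490*((-29/7*4)*(1 - 29/7*4)) = 490*(-116*(1 - 116/7)/7) = 490*(-116/7*(-109/7)) = 490*(12644/49) = 126440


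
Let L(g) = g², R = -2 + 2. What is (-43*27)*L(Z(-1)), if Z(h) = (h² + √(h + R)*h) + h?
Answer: 1161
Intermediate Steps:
R = 0
Z(h) = h + h² + h^(3/2) (Z(h) = (h² + √(h + 0)*h) + h = (h² + √h*h) + h = (h² + h^(3/2)) + h = h + h² + h^(3/2))
(-43*27)*L(Z(-1)) = (-43*27)*(-(1 - 1 + √(-1)))² = -1161*(1 - 1 + I)² = -1161*(-I)² = -1161*(-1) = 1161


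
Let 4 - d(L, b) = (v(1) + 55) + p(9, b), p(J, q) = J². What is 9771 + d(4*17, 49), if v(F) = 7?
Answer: 9632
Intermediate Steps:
d(L, b) = -139 (d(L, b) = 4 - ((7 + 55) + 9²) = 4 - (62 + 81) = 4 - 1*143 = 4 - 143 = -139)
9771 + d(4*17, 49) = 9771 - 139 = 9632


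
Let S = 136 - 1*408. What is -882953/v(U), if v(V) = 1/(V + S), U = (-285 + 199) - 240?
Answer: 528005894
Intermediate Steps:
S = -272 (S = 136 - 408 = -272)
U = -326 (U = -86 - 240 = -326)
v(V) = 1/(-272 + V) (v(V) = 1/(V - 272) = 1/(-272 + V))
-882953/v(U) = -882953/(1/(-272 - 326)) = -882953/(1/(-598)) = -882953/(-1/598) = -882953*(-598) = 528005894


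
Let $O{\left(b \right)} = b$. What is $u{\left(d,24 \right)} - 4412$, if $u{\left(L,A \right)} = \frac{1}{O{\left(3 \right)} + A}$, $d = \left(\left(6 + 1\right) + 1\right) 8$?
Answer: $- \frac{119123}{27} \approx -4412.0$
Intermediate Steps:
$d = 64$ ($d = \left(7 + 1\right) 8 = 8 \cdot 8 = 64$)
$u{\left(L,A \right)} = \frac{1}{3 + A}$
$u{\left(d,24 \right)} - 4412 = \frac{1}{3 + 24} - 4412 = \frac{1}{27} - 4412 = - \frac{119123}{27}$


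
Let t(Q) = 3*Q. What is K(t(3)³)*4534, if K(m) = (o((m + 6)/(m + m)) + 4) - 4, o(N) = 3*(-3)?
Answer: -40806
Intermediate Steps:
o(N) = -9
K(m) = -9 (K(m) = (-9 + 4) - 4 = -5 - 4 = -9)
K(t(3)³)*4534 = -9*4534 = -40806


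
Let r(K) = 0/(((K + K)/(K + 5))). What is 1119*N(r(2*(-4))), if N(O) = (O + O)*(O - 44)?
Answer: 0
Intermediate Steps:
r(K) = 0 (r(K) = 0/(((2*K)/(5 + K))) = 0/((2*K/(5 + K))) = 0*((5 + K)/(2*K)) = 0)
N(O) = 2*O*(-44 + O) (N(O) = (2*O)*(-44 + O) = 2*O*(-44 + O))
1119*N(r(2*(-4))) = 1119*(2*0*(-44 + 0)) = 1119*(2*0*(-44)) = 1119*0 = 0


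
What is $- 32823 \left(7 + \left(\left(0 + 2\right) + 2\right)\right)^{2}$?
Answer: $-3971583$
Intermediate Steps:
$- 32823 \left(7 + \left(\left(0 + 2\right) + 2\right)\right)^{2} = - 32823 \left(7 + \left(2 + 2\right)\right)^{2} = - 32823 \left(7 + 4\right)^{2} = - 32823 \cdot 11^{2} = \left(-32823\right) 121 = -3971583$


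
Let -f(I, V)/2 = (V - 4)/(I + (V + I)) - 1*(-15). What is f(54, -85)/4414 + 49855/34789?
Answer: 2521783671/1765924429 ≈ 1.4280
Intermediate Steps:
f(I, V) = -30 - 2*(-4 + V)/(V + 2*I) (f(I, V) = -2*((V - 4)/(I + (V + I)) - 1*(-15)) = -2*((-4 + V)/(I + (I + V)) + 15) = -2*((-4 + V)/(V + 2*I) + 15) = -2*(15 + (-4 + V)/(V + 2*I)) = -30 - 2*(-4 + V)/(V + 2*I))
f(54, -85)/4414 + 49855/34789 = (4*(2 - 15*54 - 8*(-85))/(-85 + 2*54))/4414 + 49855/34789 = (4*(2 - 810 + 680)/(-85 + 108))*(1/4414) + 49855*(1/34789) = (4*(-128)/23)*(1/4414) + 49855/34789 = (4*(1/23)*(-128))*(1/4414) + 49855/34789 = -512/23*1/4414 + 49855/34789 = -256/50761 + 49855/34789 = 2521783671/1765924429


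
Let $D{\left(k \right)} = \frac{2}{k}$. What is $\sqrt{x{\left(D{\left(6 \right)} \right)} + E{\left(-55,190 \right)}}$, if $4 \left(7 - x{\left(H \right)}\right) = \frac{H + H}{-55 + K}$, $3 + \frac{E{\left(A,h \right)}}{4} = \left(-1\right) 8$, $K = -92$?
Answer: $\frac{i \sqrt{65266}}{42} \approx 6.0827 i$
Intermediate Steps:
$E{\left(A,h \right)} = -44$ ($E{\left(A,h \right)} = -12 + 4 \left(\left(-1\right) 8\right) = -12 + 4 \left(-8\right) = -12 - 32 = -44$)
$x{\left(H \right)} = 7 + \frac{H}{294}$ ($x{\left(H \right)} = 7 - \frac{\left(H + H\right) \frac{1}{-55 - 92}}{4} = 7 - \frac{2 H \frac{1}{-147}}{4} = 7 - \frac{2 H \left(- \frac{1}{147}\right)}{4} = 7 - \frac{\left(- \frac{2}{147}\right) H}{4} = 7 + \frac{H}{294}$)
$\sqrt{x{\left(D{\left(6 \right)} \right)} + E{\left(-55,190 \right)}} = \sqrt{\left(7 + \frac{2 \cdot \frac{1}{6}}{294}\right) - 44} = \sqrt{\left(7 + \frac{1}{294} \cdot \frac{1}{3}\right) - 44} = \sqrt{\left(7 + \frac{1}{882}\right) - 44} = \sqrt{\frac{6175}{882} - 44} = \sqrt{- \frac{32633}{882}} = \frac{i \sqrt{65266}}{42}$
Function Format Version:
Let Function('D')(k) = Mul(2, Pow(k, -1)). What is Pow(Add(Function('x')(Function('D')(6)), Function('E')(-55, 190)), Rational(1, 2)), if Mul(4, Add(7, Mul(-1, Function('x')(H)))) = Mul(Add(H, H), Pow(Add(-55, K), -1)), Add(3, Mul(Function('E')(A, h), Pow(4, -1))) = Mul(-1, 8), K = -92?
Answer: Mul(Rational(1, 42), I, Pow(65266, Rational(1, 2))) ≈ Mul(6.0827, I)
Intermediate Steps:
Function('E')(A, h) = -44 (Function('E')(A, h) = Add(-12, Mul(4, Mul(-1, 8))) = Add(-12, Mul(4, -8)) = Add(-12, -32) = -44)
Function('x')(H) = Add(7, Mul(Rational(1, 294), H)) (Function('x')(H) = Add(7, Mul(Rational(-1, 4), Mul(Add(H, H), Pow(Add(-55, -92), -1)))) = Add(7, Mul(Rational(-1, 4), Mul(Mul(2, H), Pow(-147, -1)))) = Add(7, Mul(Rational(-1, 4), Mul(Mul(2, H), Rational(-1, 147)))) = Add(7, Mul(Rational(-1, 4), Mul(Rational(-2, 147), H))) = Add(7, Mul(Rational(1, 294), H)))
Pow(Add(Function('x')(Function('D')(6)), Function('E')(-55, 190)), Rational(1, 2)) = Pow(Add(Add(7, Mul(Rational(1, 294), Mul(2, Pow(6, -1)))), -44), Rational(1, 2)) = Pow(Add(Add(7, Mul(Rational(1, 294), Mul(2, Rational(1, 6)))), -44), Rational(1, 2)) = Pow(Add(Add(7, Mul(Rational(1, 294), Rational(1, 3))), -44), Rational(1, 2)) = Pow(Add(Add(7, Rational(1, 882)), -44), Rational(1, 2)) = Pow(Add(Rational(6175, 882), -44), Rational(1, 2)) = Pow(Rational(-32633, 882), Rational(1, 2)) = Mul(Rational(1, 42), I, Pow(65266, Rational(1, 2)))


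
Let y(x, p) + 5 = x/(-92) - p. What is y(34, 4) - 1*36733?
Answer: -1690149/46 ≈ -36742.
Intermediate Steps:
y(x, p) = -5 - p - x/92 (y(x, p) = -5 + (x/(-92) - p) = -5 + (x*(-1/92) - p) = -5 + (-x/92 - p) = -5 + (-p - x/92) = -5 - p - x/92)
y(34, 4) - 1*36733 = (-5 - 1*4 - 1/92*34) - 1*36733 = (-5 - 4 - 17/46) - 36733 = -431/46 - 36733 = -1690149/46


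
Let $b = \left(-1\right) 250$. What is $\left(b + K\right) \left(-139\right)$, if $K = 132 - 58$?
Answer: $24464$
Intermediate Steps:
$K = 74$
$b = -250$
$\left(b + K\right) \left(-139\right) = \left(-250 + 74\right) \left(-139\right) = \left(-176\right) \left(-139\right) = 24464$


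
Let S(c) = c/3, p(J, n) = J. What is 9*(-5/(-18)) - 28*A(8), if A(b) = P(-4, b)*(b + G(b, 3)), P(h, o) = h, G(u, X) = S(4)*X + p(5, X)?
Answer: 3813/2 ≈ 1906.5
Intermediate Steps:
S(c) = c/3 (S(c) = c*(⅓) = c/3)
G(u, X) = 5 + 4*X/3 (G(u, X) = ((⅓)*4)*X + 5 = 4*X/3 + 5 = 5 + 4*X/3)
A(b) = -36 - 4*b (A(b) = -4*(b + (5 + (4/3)*3)) = -4*(b + (5 + 4)) = -4*(b + 9) = -4*(9 + b) = -36 - 4*b)
9*(-5/(-18)) - 28*A(8) = 9*(-5/(-18)) - 28*(-36 - 4*8) = 9*(-5*(-1/18)) - 28*(-36 - 32) = 9*(5/18) - 28*(-68) = 5/2 + 1904 = 3813/2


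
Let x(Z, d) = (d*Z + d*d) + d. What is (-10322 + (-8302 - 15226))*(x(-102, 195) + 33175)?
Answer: -1743444250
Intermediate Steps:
x(Z, d) = d + d² + Z*d (x(Z, d) = (Z*d + d²) + d = (d² + Z*d) + d = d + d² + Z*d)
(-10322 + (-8302 - 15226))*(x(-102, 195) + 33175) = (-10322 + (-8302 - 15226))*(195*(1 - 102 + 195) + 33175) = (-10322 - 23528)*(195*94 + 33175) = -33850*(18330 + 33175) = -33850*51505 = -1743444250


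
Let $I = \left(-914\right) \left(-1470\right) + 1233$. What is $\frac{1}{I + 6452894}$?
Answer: $\frac{1}{7797707} \approx 1.2824 \cdot 10^{-7}$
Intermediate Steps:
$I = 1344813$ ($I = 1343580 + 1233 = 1344813$)
$\frac{1}{I + 6452894} = \frac{1}{1344813 + 6452894} = \frac{1}{7797707}$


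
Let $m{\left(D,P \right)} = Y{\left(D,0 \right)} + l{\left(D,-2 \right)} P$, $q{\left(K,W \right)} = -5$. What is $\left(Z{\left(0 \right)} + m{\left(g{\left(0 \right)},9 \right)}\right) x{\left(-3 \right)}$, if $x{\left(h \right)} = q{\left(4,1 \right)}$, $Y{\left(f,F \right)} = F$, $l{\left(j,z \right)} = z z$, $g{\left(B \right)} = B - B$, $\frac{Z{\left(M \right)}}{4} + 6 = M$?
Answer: $-60$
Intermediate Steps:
$Z{\left(M \right)} = -24 + 4 M$
$g{\left(B \right)} = 0$
$l{\left(j,z \right)} = z^{2}$
$x{\left(h \right)} = -5$
$m{\left(D,P \right)} = 4 P$ ($m{\left(D,P \right)} = 0 + \left(-2\right)^{2} P = 0 + 4 P = 4 P$)
$\left(Z{\left(0 \right)} + m{\left(g{\left(0 \right)},9 \right)}\right) x{\left(-3 \right)} = \left(\left(-24 + 4 \cdot 0\right) + 4 \cdot 9\right) \left(-5\right) = \left(\left(-24 + 0\right) + 36\right) \left(-5\right) = \left(-24 + 36\right) \left(-5\right) = 12 \left(-5\right) = -60$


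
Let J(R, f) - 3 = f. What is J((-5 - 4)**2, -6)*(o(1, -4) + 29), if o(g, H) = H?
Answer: -75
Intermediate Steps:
J(R, f) = 3 + f
J((-5 - 4)**2, -6)*(o(1, -4) + 29) = (3 - 6)*(-4 + 29) = -3*25 = -75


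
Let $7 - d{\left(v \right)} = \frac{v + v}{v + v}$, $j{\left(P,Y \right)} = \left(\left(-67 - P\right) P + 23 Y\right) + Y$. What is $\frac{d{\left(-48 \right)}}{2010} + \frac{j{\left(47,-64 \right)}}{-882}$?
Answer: $\frac{128354}{16415} \approx 7.8193$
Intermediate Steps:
$j{\left(P,Y \right)} = 24 Y + P \left(-67 - P\right)$ ($j{\left(P,Y \right)} = \left(P \left(-67 - P\right) + 23 Y\right) + Y = \left(23 Y + P \left(-67 - P\right)\right) + Y = 24 Y + P \left(-67 - P\right)$)
$d{\left(v \right)} = 6$ ($d{\left(v \right)} = 7 - \frac{v + v}{v + v} = 7 - \frac{2 v}{2 v} = 7 - 2 v \frac{1}{2 v} = 7 - 1 = 6$)
$\frac{d{\left(-48 \right)}}{2010} + \frac{j{\left(47,-64 \right)}}{-882} = \frac{6}{2010} + \frac{- 47^{2} - 3149 + 24 \left(-64\right)}{-882} = 6 \cdot \frac{1}{2010} + \left(\left(-1\right) 2209 - 3149 - 1536\right) \left(- \frac{1}{882}\right) = \frac{1}{335} + \left(-2209 - 3149 - 1536\right) \left(- \frac{1}{882}\right) = \frac{1}{335} - - \frac{383}{49} = \frac{1}{335} + \frac{383}{49} = \frac{128354}{16415}$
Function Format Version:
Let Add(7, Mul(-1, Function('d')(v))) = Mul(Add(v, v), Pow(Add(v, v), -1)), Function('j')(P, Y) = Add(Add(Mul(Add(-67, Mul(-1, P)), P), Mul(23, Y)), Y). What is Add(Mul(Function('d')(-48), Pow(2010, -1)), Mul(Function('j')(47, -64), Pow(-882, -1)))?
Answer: Rational(128354, 16415) ≈ 7.8193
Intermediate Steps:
Function('j')(P, Y) = Add(Mul(24, Y), Mul(P, Add(-67, Mul(-1, P)))) (Function('j')(P, Y) = Add(Add(Mul(P, Add(-67, Mul(-1, P))), Mul(23, Y)), Y) = Add(Add(Mul(23, Y), Mul(P, Add(-67, Mul(-1, P)))), Y) = Add(Mul(24, Y), Mul(P, Add(-67, Mul(-1, P)))))
Function('d')(v) = 6 (Function('d')(v) = Add(7, Mul(-1, Mul(Add(v, v), Pow(Add(v, v), -1)))) = Add(7, Mul(-1, Mul(Mul(2, v), Pow(Mul(2, v), -1)))) = Add(7, Mul(-1, Mul(Mul(2, v), Mul(Rational(1, 2), Pow(v, -1))))) = Add(7, Mul(-1, 1)) = Add(7, -1) = 6)
Add(Mul(Function('d')(-48), Pow(2010, -1)), Mul(Function('j')(47, -64), Pow(-882, -1))) = Add(Mul(6, Pow(2010, -1)), Mul(Add(Mul(-1, Pow(47, 2)), Mul(-67, 47), Mul(24, -64)), Pow(-882, -1))) = Add(Mul(6, Rational(1, 2010)), Mul(Add(Mul(-1, 2209), -3149, -1536), Rational(-1, 882))) = Add(Rational(1, 335), Mul(Add(-2209, -3149, -1536), Rational(-1, 882))) = Add(Rational(1, 335), Mul(-6894, Rational(-1, 882))) = Add(Rational(1, 335), Rational(383, 49)) = Rational(128354, 16415)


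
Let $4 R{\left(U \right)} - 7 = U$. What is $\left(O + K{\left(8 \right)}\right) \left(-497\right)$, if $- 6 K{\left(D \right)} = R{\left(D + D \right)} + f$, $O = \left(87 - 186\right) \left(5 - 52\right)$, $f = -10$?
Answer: $- \frac{55509433}{24} \approx -2.3129 \cdot 10^{6}$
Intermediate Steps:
$R{\left(U \right)} = \frac{7}{4} + \frac{U}{4}$
$O = 4653$ ($O = \left(-99\right) \left(-47\right) = 4653$)
$K{\left(D \right)} = \frac{11}{8} - \frac{D}{12}$ ($K{\left(D \right)} = - \frac{\left(\frac{7}{4} + \frac{D + D}{4}\right) - 10}{6} = - \frac{\left(\frac{7}{4} + \frac{2 D}{4}\right) - 10}{6} = - \frac{\left(\frac{7}{4} + \frac{D}{2}\right) - 10}{6} = - \frac{- \frac{33}{4} + \frac{D}{2}}{6} = \frac{11}{8} - \frac{D}{12}$)
$\left(O + K{\left(8 \right)}\right) \left(-497\right) = \left(4653 + \left(\frac{11}{8} - \frac{2}{3}\right)\right) \left(-497\right) = \left(4653 + \frac{17}{24}\right) \left(-497\right) = \frac{111689}{24} \left(-497\right) = - \frac{55509433}{24}$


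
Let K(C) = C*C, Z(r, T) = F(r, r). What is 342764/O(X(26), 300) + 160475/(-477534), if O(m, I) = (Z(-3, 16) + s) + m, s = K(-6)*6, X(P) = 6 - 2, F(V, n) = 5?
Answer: 54548452367/35815050 ≈ 1523.1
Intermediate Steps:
Z(r, T) = 5
X(P) = 4
K(C) = C²
s = 216 (s = (-6)²*6 = 36*6 = 216)
O(m, I) = 221 + m (O(m, I) = (5 + 216) + m = 221 + m)
342764/O(X(26), 300) + 160475/(-477534) = 342764/(221 + 4) + 160475/(-477534) = 342764/225 + 160475*(-1/477534) = 342764*(1/225) - 160475/477534 = 342764/225 - 160475/477534 = 54548452367/35815050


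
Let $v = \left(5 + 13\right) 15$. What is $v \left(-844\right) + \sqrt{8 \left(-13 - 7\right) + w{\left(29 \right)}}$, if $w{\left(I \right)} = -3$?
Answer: $-227880 + i \sqrt{163} \approx -2.2788 \cdot 10^{5} + 12.767 i$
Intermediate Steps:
$v = 270$ ($v = 18 \cdot 15 = 270$)
$v \left(-844\right) + \sqrt{8 \left(-13 - 7\right) + w{\left(29 \right)}} = 270 \left(-844\right) + \sqrt{8 \left(-13 - 7\right) - 3} = -227880 + \sqrt{8 \left(-20\right) - 3} = -227880 + \sqrt{-160 - 3} = -227880 + \sqrt{-163} = -227880 + i \sqrt{163}$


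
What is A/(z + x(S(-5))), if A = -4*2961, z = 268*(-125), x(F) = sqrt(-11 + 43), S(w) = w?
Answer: 3542625/10020089 + 423*sqrt(2)/10020089 ≈ 0.35361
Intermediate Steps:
x(F) = 4*sqrt(2) (x(F) = sqrt(32) = 4*sqrt(2))
z = -33500
A = -11844
A/(z + x(S(-5))) = -11844/(-33500 + 4*sqrt(2))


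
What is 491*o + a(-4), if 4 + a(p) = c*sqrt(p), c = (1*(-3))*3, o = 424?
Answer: 208180 - 18*I ≈ 2.0818e+5 - 18.0*I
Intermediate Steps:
c = -9 (c = -3*3 = -9)
a(p) = -4 - 9*sqrt(p)
491*o + a(-4) = 491*424 + (-4 - 18*I) = 208184 + (-4 - 18*I) = 208180 - 18*I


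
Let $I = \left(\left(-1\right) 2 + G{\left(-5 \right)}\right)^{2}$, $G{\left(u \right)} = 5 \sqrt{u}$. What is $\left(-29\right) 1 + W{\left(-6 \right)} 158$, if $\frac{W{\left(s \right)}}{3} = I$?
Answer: $-57383 - 9480 i \sqrt{5} \approx -57383.0 - 21198.0 i$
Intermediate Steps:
$I = \left(-2 + 5 i \sqrt{5}\right)^{2}$ ($I = \left(\left(-1\right) 2 + 5 \sqrt{-5}\right)^{2} = \left(-2 + 5 i \sqrt{5}\right)^{2} \approx -121.0 - 44.721 i$)
$W{\left(s \right)} = 3 \left(2 - 5 i \sqrt{5}\right)^{2}$
$\left(-29\right) 1 + W{\left(-6 \right)} 158 = \left(-29\right) 1 + \left(-363 - 60 i \sqrt{5}\right) 158 = -29 - \left(57354 + 9480 i \sqrt{5}\right) = -57383 - 9480 i \sqrt{5}$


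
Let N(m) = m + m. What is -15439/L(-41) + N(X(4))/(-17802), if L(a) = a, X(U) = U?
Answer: 137422375/364941 ≈ 376.56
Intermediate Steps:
N(m) = 2*m
-15439/L(-41) + N(X(4))/(-17802) = -15439/(-41) + (2*4)/(-17802) = -15439*(-1/41) + 8*(-1/17802) = 15439/41 - 4/8901 = 137422375/364941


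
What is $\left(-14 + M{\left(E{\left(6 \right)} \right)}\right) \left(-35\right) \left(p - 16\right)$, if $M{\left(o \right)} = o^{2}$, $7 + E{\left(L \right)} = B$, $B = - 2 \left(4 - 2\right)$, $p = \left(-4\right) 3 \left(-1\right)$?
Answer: $14980$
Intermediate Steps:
$p = 12$ ($p = \left(-12\right) \left(-1\right) = 12$)
$B = -4$ ($B = \left(-2\right) 2 = -4$)
$E{\left(L \right)} = -11$ ($E{\left(L \right)} = -7 - 4 = -11$)
$\left(-14 + M{\left(E{\left(6 \right)} \right)}\right) \left(-35\right) \left(p - 16\right) = \left(-14 + \left(-11\right)^{2}\right) \left(-35\right) \left(12 - 16\right) = \left(-14 + 121\right) \left(-35\right) \left(-4\right) = 107 \left(-35\right) \left(-4\right) = \left(-3745\right) \left(-4\right) = 14980$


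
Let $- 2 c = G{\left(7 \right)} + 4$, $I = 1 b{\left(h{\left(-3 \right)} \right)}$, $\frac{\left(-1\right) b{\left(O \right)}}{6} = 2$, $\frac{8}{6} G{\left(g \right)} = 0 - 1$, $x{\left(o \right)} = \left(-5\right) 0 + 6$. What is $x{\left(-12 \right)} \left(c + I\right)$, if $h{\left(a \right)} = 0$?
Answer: $- \frac{327}{4} \approx -81.75$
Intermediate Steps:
$x{\left(o \right)} = 6$ ($x{\left(o \right)} = 0 + 6 = 6$)
$G{\left(g \right)} = - \frac{3}{4}$ ($G{\left(g \right)} = \frac{3 \left(0 - 1\right)}{4} = \frac{3}{4} \left(-1\right) = - \frac{3}{4}$)
$b{\left(O \right)} = -12$ ($b{\left(O \right)} = \left(-6\right) 2 = -12$)
$I = -12$ ($I = 1 \left(-12\right) = -12$)
$c = - \frac{13}{8}$ ($c = - \frac{- \frac{3}{4} + 4}{2} = \left(- \frac{1}{2}\right) \frac{13}{4} = - \frac{13}{8} \approx -1.625$)
$x{\left(-12 \right)} \left(c + I\right) = 6 \left(- \frac{13}{8} - 12\right) = 6 \left(- \frac{109}{8}\right) = - \frac{327}{4}$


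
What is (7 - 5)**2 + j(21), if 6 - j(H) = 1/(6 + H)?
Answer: 269/27 ≈ 9.9630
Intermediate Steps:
j(H) = 6 - 1/(6 + H)
(7 - 5)**2 + j(21) = (7 - 5)**2 + (35 + 6*21)/(6 + 21) = 2**2 + (35 + 126)/27 = 4 + (1/27)*161 = 4 + 161/27 = 269/27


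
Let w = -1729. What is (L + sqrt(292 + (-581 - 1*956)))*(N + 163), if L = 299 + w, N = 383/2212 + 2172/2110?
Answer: -54796581411/233366 + 383192877*I*sqrt(1245)/2333660 ≈ -2.3481e+5 + 5793.8*I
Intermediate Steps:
N = 2806297/2333660 (N = 383*(1/2212) + 2172*(1/2110) = 383/2212 + 1086/1055 = 2806297/2333660 ≈ 1.2025)
L = -1430 (L = 299 - 1729 = -1430)
(L + sqrt(292 + (-581 - 1*956)))*(N + 163) = (-1430 + sqrt(292 + (-581 - 1*956)))*(2806297/2333660 + 163) = (-1430 + sqrt(292 + (-581 - 956)))*(383192877/2333660) = (-1430 + sqrt(292 - 1537))*(383192877/2333660) = (-1430 + sqrt(-1245))*(383192877/2333660) = (-1430 + I*sqrt(1245))*(383192877/2333660) = -54796581411/233366 + 383192877*I*sqrt(1245)/2333660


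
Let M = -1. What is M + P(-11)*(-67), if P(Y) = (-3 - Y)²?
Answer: -4289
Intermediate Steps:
M + P(-11)*(-67) = -1 + (3 - 11)²*(-67) = -1 + (-8)²*(-67) = -1 + 64*(-67) = -1 - 4288 = -4289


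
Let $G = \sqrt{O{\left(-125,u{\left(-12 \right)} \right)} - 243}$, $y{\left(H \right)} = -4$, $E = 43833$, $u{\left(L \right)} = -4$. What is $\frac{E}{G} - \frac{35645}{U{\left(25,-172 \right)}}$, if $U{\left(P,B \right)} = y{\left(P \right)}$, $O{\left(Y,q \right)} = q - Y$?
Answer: $\frac{35645}{4} - \frac{43833 i \sqrt{122}}{122} \approx 8911.3 - 3968.5 i$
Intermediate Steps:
$U{\left(P,B \right)} = -4$
$G = i \sqrt{122}$ ($G = \sqrt{\left(-4 - -125\right) - 243} = \sqrt{\left(-4 + 125\right) - 243} = \sqrt{121 - 243} = \sqrt{-122} = i \sqrt{122} \approx 11.045 i$)
$\frac{E}{G} - \frac{35645}{U{\left(25,-172 \right)}} = \frac{43833}{i \sqrt{122}} - \frac{35645}{-4} = 43833 \left(- \frac{i \sqrt{122}}{122}\right) - - \frac{35645}{4} = - \frac{43833 i \sqrt{122}}{122} + \frac{35645}{4} = \frac{35645}{4} - \frac{43833 i \sqrt{122}}{122}$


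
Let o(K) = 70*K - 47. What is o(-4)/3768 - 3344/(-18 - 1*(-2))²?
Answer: -33031/2512 ≈ -13.149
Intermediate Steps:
o(K) = -47 + 70*K
o(-4)/3768 - 3344/(-18 - 1*(-2))² = (-47 + 70*(-4))/3768 - 3344/(-18 - 1*(-2))² = (-47 - 280)*(1/3768) - 3344/(-18 + 2)² = -327*1/3768 - 3344/((-16)²) = -109/1256 - 3344/256 = -109/1256 - 3344*1/256 = -109/1256 - 209/16 = -33031/2512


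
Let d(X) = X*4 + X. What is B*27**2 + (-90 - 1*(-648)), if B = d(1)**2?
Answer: 18783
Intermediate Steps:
d(X) = 5*X (d(X) = 4*X + X = 5*X)
B = 25 (B = (5*1)**2 = 5**2 = 25)
B*27**2 + (-90 - 1*(-648)) = 25*27**2 + (-90 - 1*(-648)) = 25*729 + (-90 + 648) = 18225 + 558 = 18783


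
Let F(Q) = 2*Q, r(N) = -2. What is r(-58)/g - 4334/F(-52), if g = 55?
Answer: 119081/2860 ≈ 41.637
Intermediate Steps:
r(-58)/g - 4334/F(-52) = -2/55 - 4334/(2*(-52)) = -2*1/55 - 4334/(-104) = -2/55 - 4334*(-1/104) = -2/55 + 2167/52 = 119081/2860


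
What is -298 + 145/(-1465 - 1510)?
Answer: -177339/595 ≈ -298.05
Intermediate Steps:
-298 + 145/(-1465 - 1510) = -298 + 145/(-2975) = -298 + 145*(-1/2975) = -298 - 29/595 = -177339/595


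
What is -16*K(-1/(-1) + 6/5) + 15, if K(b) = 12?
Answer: -177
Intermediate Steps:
-16*K(-1/(-1) + 6/5) + 15 = -16*12 + 15 = -192 + 15 = -177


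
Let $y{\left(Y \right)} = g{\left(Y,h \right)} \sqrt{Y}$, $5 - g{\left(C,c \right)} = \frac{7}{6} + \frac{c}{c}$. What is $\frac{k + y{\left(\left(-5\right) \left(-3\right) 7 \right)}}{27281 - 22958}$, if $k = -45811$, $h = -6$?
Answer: $- \frac{45811}{4323} + \frac{17 \sqrt{105}}{25938} \approx -10.59$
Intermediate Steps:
$g{\left(C,c \right)} = \frac{17}{6}$ ($g{\left(C,c \right)} = 5 - \left(\frac{7}{6} + \frac{c}{c}\right) = 5 - \left(7 \cdot \frac{1}{6} + 1\right) = 5 - \left(\frac{7}{6} + 1\right) = 5 - \frac{13}{6} = \frac{17}{6}$)
$y{\left(Y \right)} = \frac{17 \sqrt{Y}}{6}$
$\frac{k + y{\left(\left(-5\right) \left(-3\right) 7 \right)}}{27281 - 22958} = \frac{-45811 + \frac{17 \sqrt{\left(-5\right) \left(-3\right) 7}}{6}}{27281 - 22958} = \frac{-45811 + \frac{17 \sqrt{15 \cdot 7}}{6}}{4323} = \left(-45811 + \frac{17 \sqrt{105}}{6}\right) \frac{1}{4323} = - \frac{45811}{4323} + \frac{17 \sqrt{105}}{25938}$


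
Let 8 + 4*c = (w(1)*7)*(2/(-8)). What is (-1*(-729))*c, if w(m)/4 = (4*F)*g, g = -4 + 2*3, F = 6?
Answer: -62694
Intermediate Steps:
g = 2 (g = -4 + 6 = 2)
w(m) = 192 (w(m) = 4*((4*6)*2) = 4*(24*2) = 4*48 = 192)
c = -86 (c = -2 + ((192*7)*(2/(-8)))/4 = -2 + (1344*(2*(-⅛)))/4 = -2 + (1344*(-¼))/4 = -2 + (¼)*(-336) = -2 - 84 = -86)
(-1*(-729))*c = -1*(-729)*(-86) = 729*(-86) = -62694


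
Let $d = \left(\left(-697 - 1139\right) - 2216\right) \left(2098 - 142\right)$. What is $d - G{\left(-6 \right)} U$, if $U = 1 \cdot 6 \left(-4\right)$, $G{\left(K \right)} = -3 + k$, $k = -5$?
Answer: $-7925904$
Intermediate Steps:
$G{\left(K \right)} = -8$ ($G{\left(K \right)} = -3 - 5 = -8$)
$U = -24$ ($U = 6 \left(-4\right) = -24$)
$d = -7925712$ ($d = \left(-1836 - 2216\right) 1956 = \left(-4052\right) 1956 = -7925712$)
$d - G{\left(-6 \right)} U = -7925712 - \left(-8\right) \left(-24\right) = -7925712 - 192 = -7925904$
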